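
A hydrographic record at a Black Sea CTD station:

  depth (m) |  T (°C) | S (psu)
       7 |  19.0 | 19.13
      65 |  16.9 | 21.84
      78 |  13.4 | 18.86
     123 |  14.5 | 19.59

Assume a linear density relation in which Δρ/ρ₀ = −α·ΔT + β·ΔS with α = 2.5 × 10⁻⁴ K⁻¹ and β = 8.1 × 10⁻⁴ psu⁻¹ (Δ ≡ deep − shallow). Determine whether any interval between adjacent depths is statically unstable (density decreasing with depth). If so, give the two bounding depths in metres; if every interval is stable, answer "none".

65–78 m

Evaluate Δρ/ρ₀ = −αΔT + βΔS across each adjacent pair:
  7–65 m: −αΔT+βΔS = −(2.5 × 10⁻⁴)(-2.1)+(8.1 × 10⁻⁴)(+2.71) = 2.7 × 10⁻³ → stable
  65–78 m: −αΔT+βΔS = −(2.5 × 10⁻⁴)(-3.5)+(8.1 × 10⁻⁴)(-2.98) = -1.5 × 10⁻³ → UNSTABLE
  78–123 m: −αΔT+βΔS = −(2.5 × 10⁻⁴)(+1.1)+(8.1 × 10⁻⁴)(+0.73) = 3.2 × 10⁻⁴ → stable
The 65–78 m interval has Δρ < 0: lighter water underlies denser water.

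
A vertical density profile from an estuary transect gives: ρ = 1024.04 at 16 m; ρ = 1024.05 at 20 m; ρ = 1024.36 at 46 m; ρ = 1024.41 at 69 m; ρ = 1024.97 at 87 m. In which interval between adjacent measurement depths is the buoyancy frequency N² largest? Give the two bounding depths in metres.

69–87 m

Compute the density gradient over each adjacent pair:
  16–20 m: Δρ/Δz = 0.01/4 = 2.5 × 10⁻³ kg m⁻⁴
  20–46 m: Δρ/Δz = 0.31/26 = 0.012 kg m⁻⁴
  46–69 m: Δρ/Δz = 0.05/23 = 2.2 × 10⁻³ kg m⁻⁴
  69–87 m: Δρ/Δz = 0.56/18 = 0.031 kg m⁻⁴
The largest gradient is in the 69–87 m interval — the pycnocline.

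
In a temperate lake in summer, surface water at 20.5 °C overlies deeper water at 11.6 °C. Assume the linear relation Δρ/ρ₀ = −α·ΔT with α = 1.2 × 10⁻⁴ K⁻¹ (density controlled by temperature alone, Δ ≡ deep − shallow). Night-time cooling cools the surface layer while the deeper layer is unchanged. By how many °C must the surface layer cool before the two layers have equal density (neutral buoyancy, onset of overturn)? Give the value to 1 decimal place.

8.9 °C

With temperature the only control, equal density requires T_surf′ = T_deep.
T_surf′ = 11.6 °C.
Cooling required: 20.5 − 11.6 = 8.9 °C.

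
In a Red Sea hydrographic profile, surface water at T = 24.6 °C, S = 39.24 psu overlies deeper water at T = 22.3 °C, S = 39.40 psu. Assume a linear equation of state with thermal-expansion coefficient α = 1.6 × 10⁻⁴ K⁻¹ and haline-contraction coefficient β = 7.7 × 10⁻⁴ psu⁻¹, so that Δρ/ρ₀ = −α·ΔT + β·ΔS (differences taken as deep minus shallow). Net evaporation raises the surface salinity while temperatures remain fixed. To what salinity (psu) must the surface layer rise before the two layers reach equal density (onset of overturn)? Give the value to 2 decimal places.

Neutral buoyancy requires −α(T_deep − T_surf) + β(S_deep − S_surf′) = 0.
S_surf′ = S_deep − (α/β)·ΔT = 39.40 − (1.6 × 10⁻⁴/7.7 × 10⁻⁴)·(-2.3) = 39.8779 psu.
Increase required: 39.8779 − 39.24 = 0.6379 psu.

39.88 psu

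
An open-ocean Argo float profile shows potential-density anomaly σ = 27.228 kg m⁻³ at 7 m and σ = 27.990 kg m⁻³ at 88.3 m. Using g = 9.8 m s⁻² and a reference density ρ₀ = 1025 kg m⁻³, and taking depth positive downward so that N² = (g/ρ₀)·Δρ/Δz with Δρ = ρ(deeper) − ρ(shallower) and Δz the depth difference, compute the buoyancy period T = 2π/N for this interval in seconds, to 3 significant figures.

664 s

Δρ = 1027.990 − 1027.228 = 0.762 kg m⁻³ over Δz = 88.3 − 7 = 81.3 m.
N² = (9.8/1025) × (0.762/81.3) = 8.9612 × 10⁻⁵ s⁻².
N = √(8.9612 × 10⁻⁵) = 9.4664 × 10⁻³ rad s⁻¹, so T = 2π/N = 663.74 s ≈ 664 s.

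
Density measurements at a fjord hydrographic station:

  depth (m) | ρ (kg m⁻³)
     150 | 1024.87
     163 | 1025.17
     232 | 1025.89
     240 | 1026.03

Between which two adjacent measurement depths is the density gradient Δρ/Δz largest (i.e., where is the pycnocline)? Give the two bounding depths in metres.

150–163 m

Compute the density gradient over each adjacent pair:
  150–163 m: Δρ/Δz = 0.30/13 = 0.023 kg m⁻⁴
  163–232 m: Δρ/Δz = 0.72/69 = 0.010 kg m⁻⁴
  232–240 m: Δρ/Δz = 0.14/8 = 0.018 kg m⁻⁴
The largest gradient is in the 150–163 m interval — the pycnocline.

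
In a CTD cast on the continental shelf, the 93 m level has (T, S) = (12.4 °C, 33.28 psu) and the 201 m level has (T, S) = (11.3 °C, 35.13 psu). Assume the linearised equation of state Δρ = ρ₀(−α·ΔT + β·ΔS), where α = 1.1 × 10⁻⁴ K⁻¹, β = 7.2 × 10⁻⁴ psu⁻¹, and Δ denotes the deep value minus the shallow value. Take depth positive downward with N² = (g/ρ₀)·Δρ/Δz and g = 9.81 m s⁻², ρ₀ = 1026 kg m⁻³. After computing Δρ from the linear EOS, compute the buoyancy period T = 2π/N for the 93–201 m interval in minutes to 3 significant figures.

ΔT = -1.1 K, ΔS = +1.85 psu (deep − shallow).
Δρ/ρ₀ = −αΔT + βΔS = 1.21 × 10⁻⁴ + 1.332 × 10⁻³ = 1.453 × 10⁻³, so Δρ ≈ 1.491 kg m⁻³.
N² = (g/ρ₀)·Δρ/Δz = g·(Δρ/ρ₀)/Δz = 9.81 × 1.453 × 10⁻³ / 108 = 1.3198 × 10⁻⁴ s⁻².
N = √(1.3198 × 10⁻⁴) = 0.011488 rad s⁻¹ → T = 2π/N = 546.93 s = 9.1155 min ≈ 9.12 min.

9.12 min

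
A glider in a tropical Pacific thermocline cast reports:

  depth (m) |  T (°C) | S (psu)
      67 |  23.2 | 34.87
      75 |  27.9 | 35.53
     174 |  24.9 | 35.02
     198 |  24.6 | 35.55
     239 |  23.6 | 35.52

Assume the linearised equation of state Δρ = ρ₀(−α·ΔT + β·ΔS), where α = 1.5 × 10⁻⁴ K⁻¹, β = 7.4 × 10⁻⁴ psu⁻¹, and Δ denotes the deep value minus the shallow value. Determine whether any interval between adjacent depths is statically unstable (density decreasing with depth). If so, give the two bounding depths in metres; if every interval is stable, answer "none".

Evaluate Δρ/ρ₀ = −αΔT + βΔS across each adjacent pair:
  67–75 m: −αΔT+βΔS = −(1.5 × 10⁻⁴)(+4.7)+(7.4 × 10⁻⁴)(+0.66) = -2.2 × 10⁻⁴ → UNSTABLE
  75–174 m: −αΔT+βΔS = −(1.5 × 10⁻⁴)(-3.0)+(7.4 × 10⁻⁴)(-0.51) = 7.3 × 10⁻⁵ → stable
  174–198 m: −αΔT+βΔS = −(1.5 × 10⁻⁴)(-0.3)+(7.4 × 10⁻⁴)(+0.53) = 4.4 × 10⁻⁴ → stable
  198–239 m: −αΔT+βΔS = −(1.5 × 10⁻⁴)(-1.0)+(7.4 × 10⁻⁴)(-0.03) = 1.3 × 10⁻⁴ → stable
The 67–75 m interval has Δρ < 0: lighter water underlies denser water.

67–75 m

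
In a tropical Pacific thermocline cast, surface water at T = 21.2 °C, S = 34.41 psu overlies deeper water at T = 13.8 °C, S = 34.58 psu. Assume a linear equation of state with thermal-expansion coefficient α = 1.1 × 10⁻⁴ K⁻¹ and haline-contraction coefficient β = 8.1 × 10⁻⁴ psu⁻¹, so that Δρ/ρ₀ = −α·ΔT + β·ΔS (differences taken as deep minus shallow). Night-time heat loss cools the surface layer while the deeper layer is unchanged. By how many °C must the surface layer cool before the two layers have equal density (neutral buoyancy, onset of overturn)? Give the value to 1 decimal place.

Neutral buoyancy requires Δρ = 0, i.e. −α(T_deep − T_surf′) + β(S_deep − S_surf) = 0.
T_surf′ = T_deep − (β/α)·ΔS = 13.8 − (8.1 × 10⁻⁴/1.1 × 10⁻⁴)·(+0.17) = 12.548 °C.
Cooling required: 21.2 − (12.548) = 8.652 °C.

8.7 °C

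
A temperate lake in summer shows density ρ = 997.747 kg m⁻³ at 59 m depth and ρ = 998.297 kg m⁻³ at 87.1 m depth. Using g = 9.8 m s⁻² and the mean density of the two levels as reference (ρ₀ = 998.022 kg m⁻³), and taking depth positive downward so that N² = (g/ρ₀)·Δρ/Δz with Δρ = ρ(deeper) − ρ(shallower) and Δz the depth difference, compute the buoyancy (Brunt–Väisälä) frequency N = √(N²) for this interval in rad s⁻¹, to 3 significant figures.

Δρ = 998.297 − 997.747 = 0.550 kg m⁻³ over Δz = 87.1 − 59 = 28.1 m.
N² = (9.8/998.022) × (0.550/28.1) = 1.9220 × 10⁻⁴ s⁻².
N = √(1.9220 × 10⁻⁴) = 0.013864 rad s⁻¹ ≈ 0.0139 rad s⁻¹.

0.0139 rad s⁻¹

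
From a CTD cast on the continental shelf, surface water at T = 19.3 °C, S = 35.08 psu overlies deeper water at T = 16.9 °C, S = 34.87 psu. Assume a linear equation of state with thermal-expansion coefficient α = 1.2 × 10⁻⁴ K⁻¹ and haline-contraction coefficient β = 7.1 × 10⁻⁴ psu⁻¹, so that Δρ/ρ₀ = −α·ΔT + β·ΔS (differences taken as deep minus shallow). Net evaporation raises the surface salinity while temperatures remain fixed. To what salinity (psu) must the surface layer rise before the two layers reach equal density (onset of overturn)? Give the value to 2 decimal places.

35.28 psu

Neutral buoyancy requires −α(T_deep − T_surf) + β(S_deep − S_surf′) = 0.
S_surf′ = S_deep − (α/β)·ΔT = 34.87 − (1.2 × 10⁻⁴/7.1 × 10⁻⁴)·(-2.4) = 35.2756 psu.
Increase required: 35.2756 − 35.08 = 0.1956 psu.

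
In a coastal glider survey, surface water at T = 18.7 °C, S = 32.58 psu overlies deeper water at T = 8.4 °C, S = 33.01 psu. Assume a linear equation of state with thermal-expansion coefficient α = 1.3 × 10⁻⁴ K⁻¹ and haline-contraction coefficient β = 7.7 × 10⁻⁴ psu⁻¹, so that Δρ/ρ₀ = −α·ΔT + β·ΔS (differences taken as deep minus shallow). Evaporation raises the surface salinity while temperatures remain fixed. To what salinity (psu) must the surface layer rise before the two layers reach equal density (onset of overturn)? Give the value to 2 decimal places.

34.75 psu

Neutral buoyancy requires −α(T_deep − T_surf) + β(S_deep − S_surf′) = 0.
S_surf′ = S_deep − (α/β)·ΔT = 33.01 − (1.3 × 10⁻⁴/7.7 × 10⁻⁴)·(-10.3) = 34.7490 psu.
Increase required: 34.7490 − 32.58 = 2.1690 psu.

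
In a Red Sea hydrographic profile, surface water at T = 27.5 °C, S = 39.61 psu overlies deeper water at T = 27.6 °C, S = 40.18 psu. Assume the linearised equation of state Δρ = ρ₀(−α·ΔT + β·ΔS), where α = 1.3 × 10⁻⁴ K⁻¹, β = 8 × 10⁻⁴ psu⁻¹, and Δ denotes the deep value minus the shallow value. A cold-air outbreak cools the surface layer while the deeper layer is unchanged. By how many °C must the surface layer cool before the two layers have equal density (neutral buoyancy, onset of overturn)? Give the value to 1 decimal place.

Neutral buoyancy requires Δρ = 0, i.e. −α(T_deep − T_surf′) + β(S_deep − S_surf) = 0.
T_surf′ = T_deep − (β/α)·ΔS = 27.6 − (8 × 10⁻⁴/1.3 × 10⁻⁴)·(+0.57) = 24.092 °C.
Cooling required: 27.5 − (24.092) = 3.408 °C.

3.4 °C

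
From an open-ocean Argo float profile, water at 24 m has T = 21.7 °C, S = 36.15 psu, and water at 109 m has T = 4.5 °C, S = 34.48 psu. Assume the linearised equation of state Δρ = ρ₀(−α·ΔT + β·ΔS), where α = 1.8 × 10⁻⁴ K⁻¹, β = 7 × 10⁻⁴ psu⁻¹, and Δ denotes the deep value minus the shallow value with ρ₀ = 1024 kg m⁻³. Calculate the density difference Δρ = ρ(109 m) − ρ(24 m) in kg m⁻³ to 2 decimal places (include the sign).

ΔT = -17.2 K, ΔS = -1.67 psu (deep − shallow).
Δρ/ρ₀ = −(1.8 × 10⁻⁴)(-17.2) + (7 × 10⁻⁴)(-1.67) = 1.927 × 10⁻³.
Δρ = 1024 × (1.927 × 10⁻³) = +1.97 kg m⁻³.
Positive Δρ: denser below, stable.

+1.97 kg m⁻³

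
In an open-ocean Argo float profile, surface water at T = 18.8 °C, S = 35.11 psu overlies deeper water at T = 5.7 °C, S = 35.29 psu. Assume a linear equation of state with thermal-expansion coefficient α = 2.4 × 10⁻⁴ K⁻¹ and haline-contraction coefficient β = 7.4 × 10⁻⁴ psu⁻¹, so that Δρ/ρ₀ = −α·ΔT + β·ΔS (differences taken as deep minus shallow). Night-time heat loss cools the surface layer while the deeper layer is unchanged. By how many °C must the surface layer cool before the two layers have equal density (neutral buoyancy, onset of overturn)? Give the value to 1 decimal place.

Neutral buoyancy requires Δρ = 0, i.e. −α(T_deep − T_surf′) + β(S_deep − S_surf) = 0.
T_surf′ = T_deep − (β/α)·ΔS = 5.7 − (7.4 × 10⁻⁴/2.4 × 10⁻⁴)·(+0.18) = 5.145 °C.
Cooling required: 18.8 − (5.145) = 13.655 °C.

13.7 °C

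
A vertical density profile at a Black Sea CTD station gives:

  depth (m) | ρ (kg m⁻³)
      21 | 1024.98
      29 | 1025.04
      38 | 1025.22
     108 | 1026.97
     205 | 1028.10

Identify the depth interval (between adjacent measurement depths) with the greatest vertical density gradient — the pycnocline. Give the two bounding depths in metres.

38–108 m

Compute the density gradient over each adjacent pair:
  21–29 m: Δρ/Δz = 0.06/8 = 7.5 × 10⁻³ kg m⁻⁴
  29–38 m: Δρ/Δz = 0.18/9 = 0.020 kg m⁻⁴
  38–108 m: Δρ/Δz = 1.75/70 = 0.025 kg m⁻⁴
  108–205 m: Δρ/Δz = 1.13/97 = 0.012 kg m⁻⁴
The largest gradient is in the 38–108 m interval — the pycnocline.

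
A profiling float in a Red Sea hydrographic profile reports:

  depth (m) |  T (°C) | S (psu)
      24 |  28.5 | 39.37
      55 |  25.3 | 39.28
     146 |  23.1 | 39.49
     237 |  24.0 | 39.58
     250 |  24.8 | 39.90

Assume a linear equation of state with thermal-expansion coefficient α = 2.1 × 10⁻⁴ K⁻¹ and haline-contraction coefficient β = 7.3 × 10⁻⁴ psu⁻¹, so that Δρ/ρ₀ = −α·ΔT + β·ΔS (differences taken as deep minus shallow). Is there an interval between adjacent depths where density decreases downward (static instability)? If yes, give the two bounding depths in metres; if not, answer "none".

146–237 m

Evaluate Δρ/ρ₀ = −αΔT + βΔS across each adjacent pair:
  24–55 m: −αΔT+βΔS = −(2.1 × 10⁻⁴)(-3.2)+(7.3 × 10⁻⁴)(-0.09) = 6.1 × 10⁻⁴ → stable
  55–146 m: −αΔT+βΔS = −(2.1 × 10⁻⁴)(-2.2)+(7.3 × 10⁻⁴)(+0.21) = 6.2 × 10⁻⁴ → stable
  146–237 m: −αΔT+βΔS = −(2.1 × 10⁻⁴)(+0.9)+(7.3 × 10⁻⁴)(+0.09) = -1.2 × 10⁻⁴ → UNSTABLE
  237–250 m: −αΔT+βΔS = −(2.1 × 10⁻⁴)(+0.8)+(7.3 × 10⁻⁴)(+0.32) = 6.6 × 10⁻⁵ → stable
The 146–237 m interval has Δρ < 0: lighter water underlies denser water.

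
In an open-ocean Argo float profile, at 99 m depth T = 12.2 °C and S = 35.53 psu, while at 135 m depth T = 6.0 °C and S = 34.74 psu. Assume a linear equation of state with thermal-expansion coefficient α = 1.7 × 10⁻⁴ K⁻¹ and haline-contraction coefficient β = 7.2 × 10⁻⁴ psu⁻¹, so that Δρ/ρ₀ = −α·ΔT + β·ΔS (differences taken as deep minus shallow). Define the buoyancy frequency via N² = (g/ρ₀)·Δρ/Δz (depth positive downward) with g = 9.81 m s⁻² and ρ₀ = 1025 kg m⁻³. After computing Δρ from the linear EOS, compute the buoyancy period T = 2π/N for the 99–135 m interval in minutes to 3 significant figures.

ΔT = -6.2 K, ΔS = -0.79 psu (deep − shallow).
Δρ/ρ₀ = −αΔT + βΔS = 1.054 × 10⁻³ − 5.688 × 10⁻⁴ = 4.852 × 10⁻⁴, so Δρ ≈ 0.4973 kg m⁻³.
N² = (g/ρ₀)·Δρ/Δz = g·(Δρ/ρ₀)/Δz = 9.81 × 4.852 × 10⁻⁴ / 36 = 1.3222 × 10⁻⁴ s⁻².
N = √(1.3222 × 10⁻⁴) = 0.011499 rad s⁻¹ → T = 2π/N = 546.41 s = 9.1068 min ≈ 9.11 min.

9.11 min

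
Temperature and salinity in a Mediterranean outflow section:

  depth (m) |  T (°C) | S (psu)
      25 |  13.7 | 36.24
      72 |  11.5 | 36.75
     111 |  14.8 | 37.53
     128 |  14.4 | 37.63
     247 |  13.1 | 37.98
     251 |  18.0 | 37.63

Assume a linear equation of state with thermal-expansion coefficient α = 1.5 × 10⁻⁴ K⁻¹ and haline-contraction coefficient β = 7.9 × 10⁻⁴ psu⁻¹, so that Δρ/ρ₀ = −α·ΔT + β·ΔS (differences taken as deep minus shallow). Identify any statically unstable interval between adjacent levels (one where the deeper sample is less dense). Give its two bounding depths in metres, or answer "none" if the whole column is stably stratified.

247–251 m

Evaluate Δρ/ρ₀ = −αΔT + βΔS across each adjacent pair:
  25–72 m: −αΔT+βΔS = −(1.5 × 10⁻⁴)(-2.2)+(7.9 × 10⁻⁴)(+0.51) = 7.3 × 10⁻⁴ → stable
  72–111 m: −αΔT+βΔS = −(1.5 × 10⁻⁴)(+3.3)+(7.9 × 10⁻⁴)(+0.78) = 1.2 × 10⁻⁴ → stable
  111–128 m: −αΔT+βΔS = −(1.5 × 10⁻⁴)(-0.4)+(7.9 × 10⁻⁴)(+0.10) = 1.4 × 10⁻⁴ → stable
  128–247 m: −αΔT+βΔS = −(1.5 × 10⁻⁴)(-1.3)+(7.9 × 10⁻⁴)(+0.35) = 4.7 × 10⁻⁴ → stable
  247–251 m: −αΔT+βΔS = −(1.5 × 10⁻⁴)(+4.9)+(7.9 × 10⁻⁴)(-0.35) = -1.0 × 10⁻³ → UNSTABLE
The 247–251 m interval has Δρ < 0: lighter water underlies denser water.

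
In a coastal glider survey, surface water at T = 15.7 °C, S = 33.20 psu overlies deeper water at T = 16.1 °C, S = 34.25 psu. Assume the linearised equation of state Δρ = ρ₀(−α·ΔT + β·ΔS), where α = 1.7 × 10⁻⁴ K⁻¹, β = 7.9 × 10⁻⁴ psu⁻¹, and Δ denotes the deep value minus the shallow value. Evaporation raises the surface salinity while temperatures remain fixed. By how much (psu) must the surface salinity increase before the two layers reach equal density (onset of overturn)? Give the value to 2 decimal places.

Neutral buoyancy requires −α(T_deep − T_surf) + β(S_deep − S_surf′) = 0.
S_surf′ = S_deep − (α/β)·ΔT = 34.25 − (1.7 × 10⁻⁴/7.9 × 10⁻⁴)·(+0.4) = 34.1639 psu.
Increase required: 34.1639 − 33.20 = 0.9639 psu.

0.96 psu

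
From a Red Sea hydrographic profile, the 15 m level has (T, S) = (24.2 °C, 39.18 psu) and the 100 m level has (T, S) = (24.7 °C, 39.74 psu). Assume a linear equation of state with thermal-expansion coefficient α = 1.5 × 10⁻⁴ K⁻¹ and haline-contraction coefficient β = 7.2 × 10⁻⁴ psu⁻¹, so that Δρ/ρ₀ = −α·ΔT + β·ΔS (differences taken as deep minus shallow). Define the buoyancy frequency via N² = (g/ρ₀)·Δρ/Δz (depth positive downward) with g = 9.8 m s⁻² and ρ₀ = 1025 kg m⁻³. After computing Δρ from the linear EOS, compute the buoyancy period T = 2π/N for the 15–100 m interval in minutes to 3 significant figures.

17.0 min

ΔT = +0.5 K, ΔS = +0.56 psu (deep − shallow).
Δρ/ρ₀ = −αΔT + βΔS = -7.50 × 10⁻⁵ + 4.032 × 10⁻⁴ = 3.282 × 10⁻⁴, so Δρ ≈ 0.3364 kg m⁻³.
N² = (g/ρ₀)·Δρ/Δz = g·(Δρ/ρ₀)/Δz = 9.8 × 3.282 × 10⁻⁴ / 85 = 3.7840 × 10⁻⁵ s⁻².
N = √(3.7840 × 10⁻⁵) = 6.1514 × 10⁻³ rad s⁻¹ → T = 2π/N = 1.0214 × 10³ s = 17.023 min ≈ 17.0 min.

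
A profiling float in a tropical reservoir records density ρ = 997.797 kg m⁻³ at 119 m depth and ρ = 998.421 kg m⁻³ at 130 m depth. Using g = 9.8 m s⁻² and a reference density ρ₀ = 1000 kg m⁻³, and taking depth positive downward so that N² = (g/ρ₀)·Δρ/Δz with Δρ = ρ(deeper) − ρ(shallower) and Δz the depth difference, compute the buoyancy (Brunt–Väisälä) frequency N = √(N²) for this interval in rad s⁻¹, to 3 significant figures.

0.0236 rad s⁻¹

Δρ = 998.421 − 997.797 = 0.624 kg m⁻³ over Δz = 130 − 119 = 11 m.
N² = (9.8/1000) × (0.624/11) = 5.5593 × 10⁻⁴ s⁻².
N = √(5.5593 × 10⁻⁴) = 0.023578 rad s⁻¹ ≈ 0.0236 rad s⁻¹.
Since Δρ > 0 the layer is stably stratified.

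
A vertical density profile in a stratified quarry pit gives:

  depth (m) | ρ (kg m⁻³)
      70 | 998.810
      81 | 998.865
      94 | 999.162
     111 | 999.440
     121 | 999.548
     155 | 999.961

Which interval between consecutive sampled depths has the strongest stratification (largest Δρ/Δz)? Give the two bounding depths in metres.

Compute the density gradient over each adjacent pair:
  70–81 m: Δρ/Δz = 0.055/11 = 5.0 × 10⁻³ kg m⁻⁴
  81–94 m: Δρ/Δz = 0.297/13 = 0.023 kg m⁻⁴
  94–111 m: Δρ/Δz = 0.278/17 = 0.016 kg m⁻⁴
  111–121 m: Δρ/Δz = 0.108/10 = 0.011 kg m⁻⁴
  121–155 m: Δρ/Δz = 0.413/34 = 0.012 kg m⁻⁴
The largest gradient is in the 81–94 m interval — the pycnocline.

81–94 m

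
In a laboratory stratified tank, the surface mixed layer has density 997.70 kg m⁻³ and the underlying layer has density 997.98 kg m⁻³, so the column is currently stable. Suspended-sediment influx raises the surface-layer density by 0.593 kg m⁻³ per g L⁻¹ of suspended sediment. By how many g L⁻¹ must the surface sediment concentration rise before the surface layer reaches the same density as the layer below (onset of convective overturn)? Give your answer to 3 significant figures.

0.472 g L⁻¹

Density deficit of the surface layer: 997.98 − 997.70 = 0.28 kg m⁻³.
Required change = 0.28 / 0.593 = 0.472 g L⁻¹.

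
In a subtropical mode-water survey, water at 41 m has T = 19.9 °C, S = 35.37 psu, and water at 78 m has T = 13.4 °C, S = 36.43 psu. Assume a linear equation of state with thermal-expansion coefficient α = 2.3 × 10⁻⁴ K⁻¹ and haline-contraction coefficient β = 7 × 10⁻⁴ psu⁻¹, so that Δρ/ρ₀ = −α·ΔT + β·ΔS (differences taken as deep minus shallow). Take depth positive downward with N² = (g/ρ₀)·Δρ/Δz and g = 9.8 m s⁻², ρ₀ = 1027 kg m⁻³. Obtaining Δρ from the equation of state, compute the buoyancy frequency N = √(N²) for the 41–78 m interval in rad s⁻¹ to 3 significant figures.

0.0243 rad s⁻¹

ΔT = -6.5 K, ΔS = +1.06 psu (deep − shallow).
Δρ/ρ₀ = −αΔT + βΔS = 1.495 × 10⁻³ + 7.42 × 10⁻⁴ = 2.237 × 10⁻³, so Δρ ≈ 2.297 kg m⁻³.
N² = (g/ρ₀)·Δρ/Δz = g·(Δρ/ρ₀)/Δz = 9.8 × 2.237 × 10⁻³ / 37 = 5.9250 × 10⁻⁴ s⁻².
N = √(5.9250 × 10⁻⁴) = 0.024341 rad s⁻¹ ≈ 0.0243 rad s⁻¹.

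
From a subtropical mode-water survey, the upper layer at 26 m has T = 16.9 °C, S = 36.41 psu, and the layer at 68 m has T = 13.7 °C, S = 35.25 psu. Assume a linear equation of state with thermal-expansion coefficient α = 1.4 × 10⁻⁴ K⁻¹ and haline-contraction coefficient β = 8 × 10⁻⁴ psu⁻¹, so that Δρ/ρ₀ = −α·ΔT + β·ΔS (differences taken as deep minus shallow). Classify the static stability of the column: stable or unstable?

ΔT = 13.7 − 16.9 = -3.2 K and ΔS = 35.25 − 36.41 = -1.16 psu (deep − shallow).
−αΔT = 4.48 × 10⁻⁴; βΔS = -9.28 × 10⁻⁴; sum Δρ/ρ₀ = -4.80 × 10⁻⁴.
Δρ/ρ₀ < 0, so Δρ < 0: deeper water is lighter → statically unstable; the column would overturn.

unstable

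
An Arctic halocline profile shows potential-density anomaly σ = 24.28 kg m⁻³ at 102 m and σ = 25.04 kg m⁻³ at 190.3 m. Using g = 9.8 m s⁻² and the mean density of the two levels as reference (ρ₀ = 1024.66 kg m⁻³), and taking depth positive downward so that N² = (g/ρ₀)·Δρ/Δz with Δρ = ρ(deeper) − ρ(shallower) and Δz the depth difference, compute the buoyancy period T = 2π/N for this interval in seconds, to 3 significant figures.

693 s

Δρ = 1025.04 − 1024.28 = 0.76 kg m⁻³ over Δz = 190.3 − 102 = 88.3 m.
N² = (9.8/1024.66) × (0.76/88.3) = 8.2319 × 10⁻⁵ s⁻².
N = √(8.2319 × 10⁻⁵) = 9.0730 × 10⁻³ rad s⁻¹, so T = 2π/N = 692.51 s ≈ 693 s.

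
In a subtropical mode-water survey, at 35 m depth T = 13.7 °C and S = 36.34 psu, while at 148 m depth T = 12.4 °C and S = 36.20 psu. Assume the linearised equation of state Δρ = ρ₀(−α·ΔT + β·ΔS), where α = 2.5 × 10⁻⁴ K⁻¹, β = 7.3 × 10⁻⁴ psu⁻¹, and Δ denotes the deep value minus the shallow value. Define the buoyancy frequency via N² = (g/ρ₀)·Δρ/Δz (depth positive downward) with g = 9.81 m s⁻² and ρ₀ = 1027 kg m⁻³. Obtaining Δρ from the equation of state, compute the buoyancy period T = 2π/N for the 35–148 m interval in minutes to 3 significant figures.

23.8 min

ΔT = -1.3 K, ΔS = -0.14 psu (deep − shallow).
Δρ/ρ₀ = −αΔT + βΔS = 3.25 × 10⁻⁴ − 1.022 × 10⁻⁴ = 2.228 × 10⁻⁴, so Δρ ≈ 0.2288 kg m⁻³.
N² = (g/ρ₀)·Δρ/Δz = g·(Δρ/ρ₀)/Δz = 9.81 × 2.228 × 10⁻⁴ / 113 = 1.9342 × 10⁻⁵ s⁻².
N = √(1.9342 × 10⁻⁵) = 4.3980 × 10⁻³ rad s⁻¹ → T = 2π/N = 1.4286 × 10³ s = 23.810 min ≈ 23.8 min.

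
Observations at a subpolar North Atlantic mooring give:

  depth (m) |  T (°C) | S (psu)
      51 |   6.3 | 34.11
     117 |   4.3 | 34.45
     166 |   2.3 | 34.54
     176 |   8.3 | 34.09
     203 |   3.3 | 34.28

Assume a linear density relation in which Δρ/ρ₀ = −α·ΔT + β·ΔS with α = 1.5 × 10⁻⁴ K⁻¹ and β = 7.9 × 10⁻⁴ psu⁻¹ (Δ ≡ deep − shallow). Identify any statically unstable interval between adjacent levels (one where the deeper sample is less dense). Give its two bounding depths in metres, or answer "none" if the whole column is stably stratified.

Evaluate Δρ/ρ₀ = −αΔT + βΔS across each adjacent pair:
  51–117 m: −αΔT+βΔS = −(1.5 × 10⁻⁴)(-2.0)+(7.9 × 10⁻⁴)(+0.34) = 5.7 × 10⁻⁴ → stable
  117–166 m: −αΔT+βΔS = −(1.5 × 10⁻⁴)(-2.0)+(7.9 × 10⁻⁴)(+0.09) = 3.7 × 10⁻⁴ → stable
  166–176 m: −αΔT+βΔS = −(1.5 × 10⁻⁴)(+6.0)+(7.9 × 10⁻⁴)(-0.45) = -1.3 × 10⁻³ → UNSTABLE
  176–203 m: −αΔT+βΔS = −(1.5 × 10⁻⁴)(-5.0)+(7.9 × 10⁻⁴)(+0.19) = 9.0 × 10⁻⁴ → stable
The 166–176 m interval has Δρ < 0: lighter water underlies denser water.

166–176 m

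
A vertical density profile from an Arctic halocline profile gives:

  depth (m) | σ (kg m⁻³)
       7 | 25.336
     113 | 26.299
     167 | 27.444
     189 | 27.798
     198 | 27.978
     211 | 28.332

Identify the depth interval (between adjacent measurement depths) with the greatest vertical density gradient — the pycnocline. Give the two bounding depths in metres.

Compute the density gradient over each adjacent pair:
  7–113 m: Δρ/Δz = 0.963/106 = 9.1 × 10⁻³ kg m⁻⁴
  113–167 m: Δρ/Δz = 1.145/54 = 0.021 kg m⁻⁴
  167–189 m: Δρ/Δz = 0.354/22 = 0.016 kg m⁻⁴
  189–198 m: Δρ/Δz = 0.180/9 = 0.020 kg m⁻⁴
  198–211 m: Δρ/Δz = 0.354/13 = 0.027 kg m⁻⁴
The largest gradient is in the 198–211 m interval — the pycnocline.

198–211 m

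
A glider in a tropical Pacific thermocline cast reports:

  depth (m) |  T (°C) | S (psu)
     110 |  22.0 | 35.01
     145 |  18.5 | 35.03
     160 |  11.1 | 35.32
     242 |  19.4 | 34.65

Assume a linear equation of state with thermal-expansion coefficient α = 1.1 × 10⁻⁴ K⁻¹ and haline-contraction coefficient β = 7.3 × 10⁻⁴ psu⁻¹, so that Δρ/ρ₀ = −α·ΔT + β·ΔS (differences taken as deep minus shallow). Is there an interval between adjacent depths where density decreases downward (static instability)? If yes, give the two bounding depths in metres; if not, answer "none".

Evaluate Δρ/ρ₀ = −αΔT + βΔS across each adjacent pair:
  110–145 m: −αΔT+βΔS = −(1.1 × 10⁻⁴)(-3.5)+(7.3 × 10⁻⁴)(+0.02) = 4.0 × 10⁻⁴ → stable
  145–160 m: −αΔT+βΔS = −(1.1 × 10⁻⁴)(-7.4)+(7.3 × 10⁻⁴)(+0.29) = 1.0 × 10⁻³ → stable
  160–242 m: −αΔT+βΔS = −(1.1 × 10⁻⁴)(+8.3)+(7.3 × 10⁻⁴)(-0.67) = -1.4 × 10⁻³ → UNSTABLE
The 160–242 m interval has Δρ < 0: lighter water underlies denser water.

160–242 m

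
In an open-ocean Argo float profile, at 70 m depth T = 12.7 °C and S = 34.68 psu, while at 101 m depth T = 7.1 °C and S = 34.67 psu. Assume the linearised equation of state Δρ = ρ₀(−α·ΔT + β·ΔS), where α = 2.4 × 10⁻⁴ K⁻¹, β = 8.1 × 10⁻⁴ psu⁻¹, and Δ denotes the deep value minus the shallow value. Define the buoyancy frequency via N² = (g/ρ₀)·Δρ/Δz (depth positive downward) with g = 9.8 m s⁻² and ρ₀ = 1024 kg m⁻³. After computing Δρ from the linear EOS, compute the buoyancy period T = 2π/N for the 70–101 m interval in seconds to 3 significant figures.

306 s

ΔT = -5.6 K, ΔS = -0.01 psu (deep − shallow).
Δρ/ρ₀ = −αΔT + βΔS = 1.344 × 10⁻³ − 8.10 × 10⁻⁶ = 1.3359 × 10⁻³, so Δρ ≈ 1.368 kg m⁻³.
N² = (g/ρ₀)·Δρ/Δz = g·(Δρ/ρ₀)/Δz = 9.8 × 1.3359 × 10⁻³ / 31 = 4.2232 × 10⁻⁴ s⁻².
N = √(4.2232 × 10⁻⁴) = 0.020550 rad s⁻¹ → T = 2π/N = 305.75 s ≈ 306 s.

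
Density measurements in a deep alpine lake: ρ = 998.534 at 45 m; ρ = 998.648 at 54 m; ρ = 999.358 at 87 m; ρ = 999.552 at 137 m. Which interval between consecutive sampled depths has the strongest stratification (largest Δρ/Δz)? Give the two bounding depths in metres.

Compute the density gradient over each adjacent pair:
  45–54 m: Δρ/Δz = 0.114/9 = 0.013 kg m⁻⁴
  54–87 m: Δρ/Δz = 0.710/33 = 0.022 kg m⁻⁴
  87–137 m: Δρ/Δz = 0.194/50 = 3.9 × 10⁻³ kg m⁻⁴
The largest gradient is in the 54–87 m interval — the pycnocline.

54–87 m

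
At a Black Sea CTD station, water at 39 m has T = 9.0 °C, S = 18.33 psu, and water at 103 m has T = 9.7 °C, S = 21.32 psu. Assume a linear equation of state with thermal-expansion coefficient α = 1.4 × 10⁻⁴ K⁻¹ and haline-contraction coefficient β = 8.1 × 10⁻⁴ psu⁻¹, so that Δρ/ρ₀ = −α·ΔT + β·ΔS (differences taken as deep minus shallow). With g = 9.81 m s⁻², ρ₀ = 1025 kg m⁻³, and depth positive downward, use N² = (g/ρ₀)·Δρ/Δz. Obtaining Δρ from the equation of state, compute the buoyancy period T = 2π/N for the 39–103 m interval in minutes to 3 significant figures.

ΔT = +0.7 K, ΔS = +2.99 psu (deep − shallow).
Δρ/ρ₀ = −αΔT + βΔS = -9.80 × 10⁻⁵ + 2.4219 × 10⁻³ = 2.3239 × 10⁻³, so Δρ ≈ 2.382 kg m⁻³.
N² = (g/ρ₀)·Δρ/Δz = g·(Δρ/ρ₀)/Δz = 9.81 × 2.3239 × 10⁻³ / 64 = 3.5621 × 10⁻⁴ s⁻².
N = √(3.5621 × 10⁻⁴) = 0.018874 rad s⁻¹ → T = 2π/N = 332.90 s = 5.5483 min ≈ 5.55 min.

5.55 min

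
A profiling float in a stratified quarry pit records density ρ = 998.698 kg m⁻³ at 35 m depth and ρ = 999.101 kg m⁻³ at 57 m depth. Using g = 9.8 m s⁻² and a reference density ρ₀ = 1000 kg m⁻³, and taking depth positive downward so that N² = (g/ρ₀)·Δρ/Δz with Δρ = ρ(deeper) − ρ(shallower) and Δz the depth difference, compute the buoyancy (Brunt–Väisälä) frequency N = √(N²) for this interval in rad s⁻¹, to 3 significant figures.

0.0134 rad s⁻¹

Δρ = 999.101 − 998.698 = 0.403 kg m⁻³ over Δz = 57 − 35 = 22 m.
N² = (9.8/1000) × (0.403/22) = 1.7952 × 10⁻⁴ s⁻².
N = √(1.7952 × 10⁻⁴) = 0.013399 rad s⁻¹ ≈ 0.0134 rad s⁻¹.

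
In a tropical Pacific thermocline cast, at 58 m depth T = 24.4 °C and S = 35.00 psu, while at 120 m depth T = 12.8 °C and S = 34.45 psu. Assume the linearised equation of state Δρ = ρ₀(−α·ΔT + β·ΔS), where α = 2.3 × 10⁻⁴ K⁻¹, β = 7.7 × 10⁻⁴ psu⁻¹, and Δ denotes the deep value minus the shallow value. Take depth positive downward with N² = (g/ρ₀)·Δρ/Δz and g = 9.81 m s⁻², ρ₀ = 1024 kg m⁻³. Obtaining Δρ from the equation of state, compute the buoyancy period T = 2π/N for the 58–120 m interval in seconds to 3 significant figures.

333 s

ΔT = -11.6 K, ΔS = -0.55 psu (deep − shallow).
Δρ/ρ₀ = −αΔT + βΔS = 2.668 × 10⁻³ − 4.235 × 10⁻⁴ = 2.2445 × 10⁻³, so Δρ ≈ 2.298 kg m⁻³.
N² = (g/ρ₀)·Δρ/Δz = g·(Δρ/ρ₀)/Δz = 9.81 × 2.2445 × 10⁻³ / 62 = 3.5514 × 10⁻⁴ s⁻².
N = √(3.5514 × 10⁻⁴) = 0.018845 rad s⁻¹ → T = 2π/N = 333.41 s ≈ 333 s.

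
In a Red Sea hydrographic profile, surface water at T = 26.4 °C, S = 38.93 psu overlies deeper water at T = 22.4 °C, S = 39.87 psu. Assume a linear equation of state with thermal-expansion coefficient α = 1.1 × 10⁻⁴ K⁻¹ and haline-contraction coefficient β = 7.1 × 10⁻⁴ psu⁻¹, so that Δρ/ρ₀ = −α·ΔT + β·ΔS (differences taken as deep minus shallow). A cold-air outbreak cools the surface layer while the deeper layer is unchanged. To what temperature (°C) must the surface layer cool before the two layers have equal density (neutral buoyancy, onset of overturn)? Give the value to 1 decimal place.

Neutral buoyancy requires Δρ = 0, i.e. −α(T_deep − T_surf′) + β(S_deep − S_surf) = 0.
T_surf′ = T_deep − (β/α)·ΔS = 22.4 − (7.1 × 10⁻⁴/1.1 × 10⁻⁴)·(+0.94) = 16.333 °C.
Cooling required: 26.4 − (16.333) = 10.067 °C.

16.3 °C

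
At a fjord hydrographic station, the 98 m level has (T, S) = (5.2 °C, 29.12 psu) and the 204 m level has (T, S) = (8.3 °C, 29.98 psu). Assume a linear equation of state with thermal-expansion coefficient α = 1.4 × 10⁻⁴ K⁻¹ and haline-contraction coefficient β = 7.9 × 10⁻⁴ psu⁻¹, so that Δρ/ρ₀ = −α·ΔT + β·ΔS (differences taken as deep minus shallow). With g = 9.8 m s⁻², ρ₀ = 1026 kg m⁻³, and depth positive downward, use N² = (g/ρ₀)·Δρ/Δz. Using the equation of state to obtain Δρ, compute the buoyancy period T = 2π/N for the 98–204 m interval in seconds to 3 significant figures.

1.32 × 10³ s

ΔT = +3.1 K, ΔS = +0.86 psu (deep − shallow).
Δρ/ρ₀ = −αΔT + βΔS = -4.34 × 10⁻⁴ + 6.794 × 10⁻⁴ = 2.454 × 10⁻⁴, so Δρ ≈ 0.2518 kg m⁻³.
N² = (g/ρ₀)·Δρ/Δz = g·(Δρ/ρ₀)/Δz = 9.8 × 2.454 × 10⁻⁴ / 106 = 2.2688 × 10⁻⁵ s⁻².
N = √(2.2688 × 10⁻⁵) = 4.7632 × 10⁻³ rad s⁻¹ → T = 2π/N = 1.3191 × 10³ s ≈ 1.32 × 10³ s.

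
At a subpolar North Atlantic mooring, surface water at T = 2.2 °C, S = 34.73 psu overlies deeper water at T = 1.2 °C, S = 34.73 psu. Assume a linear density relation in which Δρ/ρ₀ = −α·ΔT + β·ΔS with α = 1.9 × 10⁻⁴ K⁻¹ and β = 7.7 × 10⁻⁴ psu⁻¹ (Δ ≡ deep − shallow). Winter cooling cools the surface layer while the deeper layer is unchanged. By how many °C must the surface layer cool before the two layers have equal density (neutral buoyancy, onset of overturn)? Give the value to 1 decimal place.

1.0 °C

Neutral buoyancy requires Δρ = 0, i.e. −α(T_deep − T_surf′) + β(S_deep − S_surf) = 0.
T_surf′ = T_deep − (β/α)·ΔS = 1.2 − (7.7 × 10⁻⁴/1.9 × 10⁻⁴)·(+0.00) = 1.200 °C.
Cooling required: 2.2 − (1.200) = 1.000 °C.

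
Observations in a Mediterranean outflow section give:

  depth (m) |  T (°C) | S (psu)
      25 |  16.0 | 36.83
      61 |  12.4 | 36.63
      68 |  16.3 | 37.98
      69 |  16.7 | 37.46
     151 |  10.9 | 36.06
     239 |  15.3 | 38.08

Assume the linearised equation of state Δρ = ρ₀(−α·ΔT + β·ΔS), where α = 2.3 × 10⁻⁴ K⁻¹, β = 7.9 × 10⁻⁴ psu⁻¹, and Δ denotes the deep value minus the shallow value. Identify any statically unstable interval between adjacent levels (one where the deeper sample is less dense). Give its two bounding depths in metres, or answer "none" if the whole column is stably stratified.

68–69 m

Evaluate Δρ/ρ₀ = −αΔT + βΔS across each adjacent pair:
  25–61 m: −αΔT+βΔS = −(2.3 × 10⁻⁴)(-3.6)+(7.9 × 10⁻⁴)(-0.20) = 6.7 × 10⁻⁴ → stable
  61–68 m: −αΔT+βΔS = −(2.3 × 10⁻⁴)(+3.9)+(7.9 × 10⁻⁴)(+1.35) = 1.7 × 10⁻⁴ → stable
  68–69 m: −αΔT+βΔS = −(2.3 × 10⁻⁴)(+0.4)+(7.9 × 10⁻⁴)(-0.52) = -5.0 × 10⁻⁴ → UNSTABLE
  69–151 m: −αΔT+βΔS = −(2.3 × 10⁻⁴)(-5.8)+(7.9 × 10⁻⁴)(-1.40) = 2.3 × 10⁻⁴ → stable
  151–239 m: −αΔT+βΔS = −(2.3 × 10⁻⁴)(+4.4)+(7.9 × 10⁻⁴)(+2.02) = 5.8 × 10⁻⁴ → stable
The 68–69 m interval has Δρ < 0: lighter water underlies denser water.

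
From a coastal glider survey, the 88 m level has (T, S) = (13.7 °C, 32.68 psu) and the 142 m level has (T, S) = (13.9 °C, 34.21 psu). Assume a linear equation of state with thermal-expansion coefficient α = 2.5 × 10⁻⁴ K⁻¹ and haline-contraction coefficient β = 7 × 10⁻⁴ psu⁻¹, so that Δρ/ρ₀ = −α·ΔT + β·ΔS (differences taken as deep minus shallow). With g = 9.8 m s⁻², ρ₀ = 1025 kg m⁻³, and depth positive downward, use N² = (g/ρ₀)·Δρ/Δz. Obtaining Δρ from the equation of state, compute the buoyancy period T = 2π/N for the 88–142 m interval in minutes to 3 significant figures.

ΔT = +0.2 K, ΔS = +1.53 psu (deep − shallow).
Δρ/ρ₀ = −αΔT + βΔS = -5.00 × 10⁻⁵ + 1.071 × 10⁻³ = 1.021 × 10⁻³, so Δρ ≈ 1.047 kg m⁻³.
N² = (g/ρ₀)·Δρ/Δz = g·(Δρ/ρ₀)/Δz = 9.8 × 1.021 × 10⁻³ / 54 = 1.8529 × 10⁻⁴ s⁻².
N = √(1.8529 × 10⁻⁴) = 0.013612 rad s⁻¹ → T = 2π/N = 461.59 s = 7.6932 min ≈ 7.69 min.

7.69 min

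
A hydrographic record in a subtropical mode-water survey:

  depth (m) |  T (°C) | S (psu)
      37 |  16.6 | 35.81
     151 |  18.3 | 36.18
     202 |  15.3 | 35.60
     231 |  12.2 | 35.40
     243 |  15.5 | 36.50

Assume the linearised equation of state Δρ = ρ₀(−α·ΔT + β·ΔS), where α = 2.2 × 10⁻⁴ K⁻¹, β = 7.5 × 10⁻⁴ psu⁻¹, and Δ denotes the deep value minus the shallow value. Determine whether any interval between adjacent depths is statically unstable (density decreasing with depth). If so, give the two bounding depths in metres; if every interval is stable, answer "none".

Evaluate Δρ/ρ₀ = −αΔT + βΔS across each adjacent pair:
  37–151 m: −αΔT+βΔS = −(2.2 × 10⁻⁴)(+1.7)+(7.5 × 10⁻⁴)(+0.37) = -9.6 × 10⁻⁵ → UNSTABLE
  151–202 m: −αΔT+βΔS = −(2.2 × 10⁻⁴)(-3.0)+(7.5 × 10⁻⁴)(-0.58) = 2.2 × 10⁻⁴ → stable
  202–231 m: −αΔT+βΔS = −(2.2 × 10⁻⁴)(-3.1)+(7.5 × 10⁻⁴)(-0.20) = 5.3 × 10⁻⁴ → stable
  231–243 m: −αΔT+βΔS = −(2.2 × 10⁻⁴)(+3.3)+(7.5 × 10⁻⁴)(+1.10) = 9.9 × 10⁻⁵ → stable
The 37–151 m interval has Δρ < 0: lighter water underlies denser water.

37–151 m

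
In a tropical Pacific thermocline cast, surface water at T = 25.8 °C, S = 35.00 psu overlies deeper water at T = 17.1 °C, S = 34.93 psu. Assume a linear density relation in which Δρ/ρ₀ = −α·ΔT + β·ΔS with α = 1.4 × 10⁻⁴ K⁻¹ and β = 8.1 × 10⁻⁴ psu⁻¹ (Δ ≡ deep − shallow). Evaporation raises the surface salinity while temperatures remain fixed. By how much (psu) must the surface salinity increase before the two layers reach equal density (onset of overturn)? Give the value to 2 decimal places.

Neutral buoyancy requires −α(T_deep − T_surf) + β(S_deep − S_surf′) = 0.
S_surf′ = S_deep − (α/β)·ΔT = 34.93 − (1.4 × 10⁻⁴/8.1 × 10⁻⁴)·(-8.7) = 36.4337 psu.
Increase required: 36.4337 − 35.00 = 1.4337 psu.

1.43 psu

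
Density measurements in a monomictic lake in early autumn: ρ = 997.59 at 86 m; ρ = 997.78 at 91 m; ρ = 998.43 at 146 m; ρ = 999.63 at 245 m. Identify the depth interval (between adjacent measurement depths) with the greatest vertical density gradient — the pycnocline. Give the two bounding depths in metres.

Compute the density gradient over each adjacent pair:
  86–91 m: Δρ/Δz = 0.19/5 = 0.038 kg m⁻⁴
  91–146 m: Δρ/Δz = 0.65/55 = 0.012 kg m⁻⁴
  146–245 m: Δρ/Δz = 1.20/99 = 0.012 kg m⁻⁴
The largest gradient is in the 86–91 m interval — the pycnocline.

86–91 m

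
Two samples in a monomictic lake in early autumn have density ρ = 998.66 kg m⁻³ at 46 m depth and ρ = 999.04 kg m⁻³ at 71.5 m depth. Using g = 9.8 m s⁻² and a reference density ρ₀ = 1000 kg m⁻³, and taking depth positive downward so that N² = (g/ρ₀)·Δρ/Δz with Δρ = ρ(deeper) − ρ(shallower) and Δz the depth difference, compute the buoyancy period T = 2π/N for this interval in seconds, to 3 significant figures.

520 s

Δρ = 999.04 − 998.66 = 0.38 kg m⁻³ over Δz = 71.5 − 46 = 25.5 m.
N² = (9.8/1000) × (0.38/25.5) = 1.4604 × 10⁻⁴ s⁻².
N = √(1.4604 × 10⁻⁴) = 0.012085 rad s⁻¹, so T = 2π/N = 519.92 s ≈ 520 s.
N² > 0, so the interval is statically stable.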